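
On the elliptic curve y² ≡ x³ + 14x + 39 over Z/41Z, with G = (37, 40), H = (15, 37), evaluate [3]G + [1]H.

First 3G:
Repeated addition: build up to 3G.
2G: tangent at (37, 40): λ = (3·37² + 14)/(2·40) ≡ 21/39. 39⁻¹ ≡ 20 (mod 41), so λ ≡ 21·20 ≡ 10.
  x = λ² - 37 - 37 = 100 - 74 ≡ 26; y = λ·(37 - 26) - 40 ≡ 29. → (26, 29)
3G: (26, 29) + (37, 40). λ = (40 - 29)/(37 - 26) ≡ 11/11 mod 41. 11⁻¹ ≡ 15 (mod 41), so λ ≡ 1.
  x = λ² - 26 - 37 = 1 - 63 ≡ 20; y = λ·(26 - 20) - 29 ≡ 18. → (20, 18)
3G = (20, 18).
Finally 3G + H:
(20, 18) + (15, 37). λ = (37 - 18)/(15 - 20) ≡ 19/36 mod 41. 36⁻¹ ≡ 8 (mod 41), so λ ≡ 29.
  x = λ² - 20 - 15 = 841 - 35 ≡ 27; y = λ·(20 - 27) - 18 ≡ 25. → (27, 25)

(27, 25)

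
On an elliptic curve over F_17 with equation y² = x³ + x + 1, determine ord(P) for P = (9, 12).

9

2P: tangent at (9, 12): λ = (3·9² + 1)/(2·12) ≡ 6/7. 7⁻¹ ≡ 5 (mod 17), so λ ≡ 6·5 ≡ 13.
  x = λ² - 9 - 9 = 169 - 18 ≡ 15; y = λ·(9 - 15) - 12 ≡ 12. → (15, 12)
3P: (15, 12) + (9, 12). λ = (12 - 12)/(9 - 15) ≡ 0/11 mod 17. 11⁻¹ ≡ 14 (mod 17) since 11·14 = 154 ≡ 1, so λ ≡ 0.
  x = λ² - 15 - 9 = 0 - 24 ≡ 10; y = λ·(15 - 10) - 12 ≡ 5. → (10, 5)
4P: (10, 5) + (9, 12). λ = (12 - 5)/(9 - 10) ≡ 7/16 mod 17. 16⁻¹ ≡ 16 (mod 17) since 16·16 = 256 ≡ 1, so λ ≡ 10.
  x = λ² - 10 - 9 = 100 - 19 ≡ 13; y = λ·(10 - 13) - 5 ≡ 16. → (13, 16)
5P: (13, 16) + (9, 12). λ = (12 - 16)/(9 - 13) ≡ 13/13 mod 17. 13⁻¹ ≡ 4 (mod 17), so λ ≡ 1.
  x = λ² - 13 - 9 = 1 - 22 ≡ 13; y = λ·(13 - 13) - 16 ≡ 1. → (13, 1)
6P: (13, 1) + (9, 12). λ = (12 - 1)/(9 - 13) ≡ 11/13 mod 17. 13⁻¹ ≡ 4 (mod 17), so λ ≡ 10.
  x = λ² - 13 - 9 = 100 - 22 ≡ 10; y = λ·(13 - 10) - 1 ≡ 12. → (10, 12)
7P: (10, 12) + (9, 12). λ = (12 - 12)/(9 - 10) ≡ 0/16 mod 17. 16⁻¹ ≡ 16 (mod 17), so λ ≡ 0.
  x = λ² - 10 - 9 = 0 - 19 ≡ 15; y = λ·(10 - 15) - 12 ≡ 5. → (15, 5)
8P: (15, 5) + (9, 12). λ = (12 - 5)/(9 - 15) ≡ 7/11 mod 17. 11⁻¹ ≡ 14 (mod 17), so λ ≡ 13.
  x = λ² - 15 - 9 = 169 - 24 ≡ 9; y = λ·(15 - 9) - 5 ≡ 5. → (9, 5)
9P: (9, 5) + (9, 12): same x and y₁ ≡ -y₂, so the sum is O.
9P = O, so the order is 9.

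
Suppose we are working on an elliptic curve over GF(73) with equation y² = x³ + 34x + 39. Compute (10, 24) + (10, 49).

The two points share x = 10 and their y-coordinates satisfy 24 + 49 ≡ 0 (mod 73), so they are inverses. Their sum is O.

O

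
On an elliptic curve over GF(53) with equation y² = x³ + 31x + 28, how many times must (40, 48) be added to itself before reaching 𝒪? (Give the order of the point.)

8

2P: tangent at (40, 48): λ = (3·40² + 31)/(2·48) ≡ 8/43. 43⁻¹ ≡ 37 (mod 53) since 43·37 = 1591 ≡ 1, so λ ≡ 8·37 ≡ 31.
  x = λ² - 40 - 40 = 961 - 80 ≡ 33; y = λ·(40 - 33) - 48 ≡ 10. → (33, 10)
3P: (33, 10) + (40, 48). λ = (48 - 10)/(40 - 33) ≡ 38/7 mod 53. 7⁻¹ ≡ 38 (mod 53), so λ ≡ 13.
  x = λ² - 33 - 40 = 169 - 73 ≡ 43; y = λ·(33 - 43) - 10 ≡ 19. → (43, 19)
4P: (43, 19) + (40, 48). λ = (48 - 19)/(40 - 43) ≡ 29/50 mod 53. 50⁻¹ ≡ 35 (mod 53) since 50·35 = 1750 ≡ 1, so λ ≡ 8.
  x = λ² - 43 - 40 = 64 - 83 ≡ 34; y = λ·(43 - 34) - 19 ≡ 0. → (34, 0)
5P: (34, 0) + (40, 48). λ = (48 - 0)/(40 - 34) ≡ 48/6 mod 53. 6⁻¹ ≡ 9 (mod 53) since 6·9 = 54 ≡ 1, so λ ≡ 8.
  x = λ² - 34 - 40 = 64 - 74 ≡ 43; y = λ·(34 - 43) - 0 ≡ 34. → (43, 34)
6P: (43, 34) + (40, 48). λ = (48 - 34)/(40 - 43) ≡ 14/50 mod 53. 50⁻¹ ≡ 35 (mod 53), so λ ≡ 13.
  x = λ² - 43 - 40 = 169 - 83 ≡ 33; y = λ·(43 - 33) - 34 ≡ 43. → (33, 43)
7P: (33, 43) + (40, 48). λ = (48 - 43)/(40 - 33) ≡ 5/7 mod 53. 7⁻¹ ≡ 38 (mod 53), so λ ≡ 31.
  x = λ² - 33 - 40 = 961 - 73 ≡ 40; y = λ·(33 - 40) - 43 ≡ 5. → (40, 5)
8P: (40, 5) + (40, 48): same x and y₁ ≡ -y₂, so the sum is 𝒪.
8P = 𝒪, so the order is 8.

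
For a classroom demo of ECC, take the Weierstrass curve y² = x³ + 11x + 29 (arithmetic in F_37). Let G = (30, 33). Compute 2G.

tangent at (30, 33): λ = (3·30² + 11)/(2·33) ≡ 10/29. 29⁻¹ ≡ 23 (mod 37) since 29·23 = 667 ≡ 1, so λ ≡ 10·23 ≡ 8.
  x = λ² - 30 - 30 = 64 - 60 ≡ 4; y = λ·(30 - 4) - 33 ≡ 27. → (4, 27)

(4, 27)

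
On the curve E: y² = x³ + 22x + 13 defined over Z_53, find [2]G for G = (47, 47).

(16, 50)

tangent at (47, 47): λ = (3·47² + 22)/(2·47) ≡ 24/41. 41⁻¹ ≡ 22 (mod 53) since 41·22 = 902 ≡ 1, so λ ≡ 24·22 ≡ 51.
  x = λ² - 47 - 47 = 2601 - 94 ≡ 16; y = λ·(47 - 16) - 47 ≡ 50. → (16, 50)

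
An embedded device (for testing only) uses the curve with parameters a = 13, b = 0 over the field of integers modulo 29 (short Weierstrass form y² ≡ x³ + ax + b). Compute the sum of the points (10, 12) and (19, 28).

(25, 0)

(10, 12) + (19, 28). λ = (28 - 12)/(19 - 10) ≡ 16/9 mod 29. 9⁻¹ ≡ 13 (mod 29), so λ ≡ 5.
  x = λ² - 10 - 19 = 25 - 29 ≡ 25; y = λ·(10 - 25) - 12 ≡ 0. → (25, 0)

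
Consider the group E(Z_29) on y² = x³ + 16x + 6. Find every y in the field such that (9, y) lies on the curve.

x³ + 16x + 6 = 879 ≡ 9 (mod 29).
Square roots of 9 mod 29: 3 and 26 (since 3² = 9 ≡ 9).

3, 26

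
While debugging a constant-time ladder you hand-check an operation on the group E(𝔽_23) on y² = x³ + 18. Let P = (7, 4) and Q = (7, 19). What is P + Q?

The two points share x = 7 and their y-coordinates satisfy 4 + 19 ≡ 0 (mod 23), so they are inverses. Their sum is ∞.

O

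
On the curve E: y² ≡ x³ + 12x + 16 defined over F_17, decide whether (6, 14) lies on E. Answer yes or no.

no

y² = 14² ≡ 9; x³ + 12x + 16 = 304 ≡ 15 (mod 17). 9 ≠ 15.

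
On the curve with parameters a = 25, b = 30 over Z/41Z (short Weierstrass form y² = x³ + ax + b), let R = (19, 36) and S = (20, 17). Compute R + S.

(35, 22)

(19, 36) + (20, 17). λ = (17 - 36)/(20 - 19) ≡ 22/1 mod 41. 1⁻¹ ≡ 1 (mod 41) since 1·1 = 1 ≡ 1, so λ ≡ 22.
  x = λ² - 19 - 20 = 484 - 39 ≡ 35; y = λ·(19 - 35) - 36 ≡ 22. → (35, 22)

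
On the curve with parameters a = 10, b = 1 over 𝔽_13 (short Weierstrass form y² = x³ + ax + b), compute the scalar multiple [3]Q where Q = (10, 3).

(11, 8)

Repeated addition: build up to 3Q.
2Q: tangent at (10, 3): λ = (3·10² + 10)/(2·3) ≡ 11/6. 6⁻¹ ≡ 11 (mod 13), so λ ≡ 11·11 ≡ 4.
  x = λ² - 10 - 10 = 16 - 20 ≡ 9; y = λ·(10 - 9) - 3 ≡ 1. → (9, 1)
3Q: (9, 1) + (10, 3). λ = (3 - 1)/(10 - 9) ≡ 2/1 mod 13. 1⁻¹ ≡ 1 (mod 13), so λ ≡ 2.
  x = λ² - 9 - 10 = 4 - 19 ≡ 11; y = λ·(9 - 11) - 1 ≡ 8. → (11, 8)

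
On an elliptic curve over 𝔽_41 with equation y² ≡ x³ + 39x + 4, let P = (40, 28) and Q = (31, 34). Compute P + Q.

(16, 38)

(40, 28) + (31, 34). λ = (34 - 28)/(31 - 40) ≡ 6/32 mod 41. 32⁻¹ ≡ 9 (mod 41) since 32·9 = 288 ≡ 1, so λ ≡ 13.
  x = λ² - 40 - 31 = 169 - 71 ≡ 16; y = λ·(40 - 16) - 28 ≡ 38. → (16, 38)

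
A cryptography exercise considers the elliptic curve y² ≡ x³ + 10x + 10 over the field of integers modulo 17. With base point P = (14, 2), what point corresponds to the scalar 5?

Double-and-add on 5 = (101)₂. Start with P = (14, 2) for the leading 1-bit.
double: tangent at (14, 2): λ = (3·14² + 10)/(2·2) ≡ 3/4. 4⁻¹ ≡ 13 (mod 17) since 4·13 = 52 ≡ 1, so λ ≡ 3·13 ≡ 5.
  x = λ² - 14 - 14 = 25 - 28 ≡ 14; y = λ·(14 - 14) - 2 ≡ 15. → (14, 15)
double: tangent at (14, 15): λ = (3·14² + 10)/(2·15) ≡ 3/13. 13⁻¹ ≡ 4 (mod 17) since 13·4 = 52 ≡ 1, so λ ≡ 3·4 ≡ 12.
  x = λ² - 14 - 14 = 144 - 28 ≡ 14; y = λ·(14 - 14) - 15 ≡ 2. → (14, 2)
add P: tangent at (14, 2): λ = (3·14² + 10)/(2·2) ≡ 3/4. 4⁻¹ ≡ 13 (mod 17) since 4·13 = 52 ≡ 1, so λ ≡ 3·13 ≡ 5.
  x = λ² - 14 - 14 = 25 - 28 ≡ 14; y = λ·(14 - 14) - 2 ≡ 15. → (14, 15)

(14, 15)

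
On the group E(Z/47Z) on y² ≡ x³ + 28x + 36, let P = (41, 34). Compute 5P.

Double-and-add on 5 = (101)₂. Start with P = (41, 34) for the leading 1-bit.
double: tangent at (41, 34): λ = (3·41² + 28)/(2·34) ≡ 42/21. 21⁻¹ ≡ 9 (mod 47), so λ ≡ 42·9 ≡ 2.
  x = λ² - 41 - 41 = 4 - 82 ≡ 16; y = λ·(41 - 16) - 34 ≡ 16. → (16, 16)
double: tangent at (16, 16): λ = (3·16² + 28)/(2·16) ≡ 44/32. 32⁻¹ ≡ 25 (mod 47), so λ ≡ 44·25 ≡ 19.
  x = λ² - 16 - 16 = 361 - 32 ≡ 0; y = λ·(16 - 0) - 16 ≡ 6. → (0, 6)
add P: (0, 6) + (41, 34). λ = (34 - 6)/(41 - 0) ≡ 28/41 mod 47. 41⁻¹ ≡ 39 (mod 47), so λ ≡ 11.
  x = λ² - 0 - 41 = 121 - 41 ≡ 33; y = λ·(0 - 33) - 6 ≡ 7. → (33, 7)

(33, 7)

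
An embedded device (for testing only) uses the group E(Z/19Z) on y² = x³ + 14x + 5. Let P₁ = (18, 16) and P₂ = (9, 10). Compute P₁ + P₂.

(3, 13)

(18, 16) + (9, 10). λ = (10 - 16)/(9 - 18) ≡ 13/10 mod 19. 10⁻¹ ≡ 2 (mod 19) since 10·2 = 20 ≡ 1, so λ ≡ 7.
  x = λ² - 18 - 9 = 49 - 27 ≡ 3; y = λ·(18 - 3) - 16 ≡ 13. → (3, 13)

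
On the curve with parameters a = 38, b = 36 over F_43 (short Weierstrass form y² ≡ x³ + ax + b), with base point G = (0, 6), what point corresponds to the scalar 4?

(28, 41)

Double-and-add on 4 = (100)₂. Start with G = (0, 6) for the leading 1-bit.
double: tangent at (0, 6): λ = (3·0² + 38)/(2·6) ≡ 38/12. 12⁻¹ ≡ 18 (mod 43), so λ ≡ 38·18 ≡ 39.
  x = λ² - 0 - 0 = 1521 - 0 ≡ 16; y = λ·(0 - 16) - 6 ≡ 15. → (16, 15)
double: tangent at (16, 15): λ = (3·16² + 38)/(2·15) ≡ 32/30. 30⁻¹ ≡ 33 (mod 43), so λ ≡ 32·33 ≡ 24.
  x = λ² - 16 - 16 = 576 - 32 ≡ 28; y = λ·(16 - 28) - 15 ≡ 41. → (28, 41)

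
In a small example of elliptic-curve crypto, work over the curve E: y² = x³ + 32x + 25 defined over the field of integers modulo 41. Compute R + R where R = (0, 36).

(25, 3)

tangent at (0, 36): λ = (3·0² + 32)/(2·36) ≡ 32/31. 31⁻¹ ≡ 4 (mod 41) since 31·4 = 124 ≡ 1, so λ ≡ 32·4 ≡ 5.
  x = λ² - 0 - 0 = 25 - 0 ≡ 25; y = λ·(0 - 25) - 36 ≡ 3. → (25, 3)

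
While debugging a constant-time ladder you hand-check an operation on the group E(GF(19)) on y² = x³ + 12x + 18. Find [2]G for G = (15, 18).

tangent at (15, 18): λ = (3·15² + 12)/(2·18) ≡ 3/17. 17⁻¹ ≡ 9 (mod 19) since 17·9 = 153 ≡ 1, so λ ≡ 3·9 ≡ 8.
  x = λ² - 15 - 15 = 64 - 30 ≡ 15; y = λ·(15 - 15) - 18 ≡ 1. → (15, 1)

(15, 1)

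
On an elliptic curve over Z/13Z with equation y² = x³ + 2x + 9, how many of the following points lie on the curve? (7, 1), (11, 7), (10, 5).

(7, 1): 1² ≡ 1, rhs ≡ 2 → off.
(11, 7): 7² ≡ 10, rhs ≡ 10 → on.
(10, 5): 5² ≡ 12, rhs ≡ 2 → off.

1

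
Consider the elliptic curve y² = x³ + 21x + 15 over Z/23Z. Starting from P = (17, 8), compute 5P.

(10, 12)

Repeated addition: build up to 5P.
2P: tangent at (17, 8): λ = (3·17² + 21)/(2·8) ≡ 14/16. 16⁻¹ ≡ 13 (mod 23), so λ ≡ 14·13 ≡ 21.
  x = λ² - 17 - 17 = 441 - 34 ≡ 16; y = λ·(17 - 16) - 8 ≡ 13. → (16, 13)
3P: (16, 13) + (17, 8). λ = (8 - 13)/(17 - 16) ≡ 18/1 mod 23. 1⁻¹ ≡ 1 (mod 23), so λ ≡ 18.
  x = λ² - 16 - 17 = 324 - 33 ≡ 15; y = λ·(16 - 15) - 13 ≡ 5. → (15, 5)
4P: (15, 5) + (17, 8). λ = (8 - 5)/(17 - 15) ≡ 3/2 mod 23. 2⁻¹ ≡ 12 (mod 23) since 2·12 = 24 ≡ 1, so λ ≡ 13.
  x = λ² - 15 - 17 = 169 - 32 ≡ 22; y = λ·(15 - 22) - 5 ≡ 19. → (22, 19)
5P: (22, 19) + (17, 8). λ = (8 - 19)/(17 - 22) ≡ 12/18 mod 23. 18⁻¹ ≡ 9 (mod 23), so λ ≡ 16.
  x = λ² - 22 - 17 = 256 - 39 ≡ 10; y = λ·(22 - 10) - 19 ≡ 12. → (10, 12)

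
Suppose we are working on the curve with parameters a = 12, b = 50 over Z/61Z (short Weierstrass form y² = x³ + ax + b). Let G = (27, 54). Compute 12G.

Repeated addition: build up to 12G.
2G: tangent at (27, 54): λ = (3·27² + 12)/(2·54) ≡ 3/47. 47⁻¹ ≡ 13 (mod 61), so λ ≡ 3·13 ≡ 39.
  x = λ² - 27 - 27 = 1521 - 54 ≡ 3; y = λ·(27 - 3) - 54 ≡ 28. → (3, 28)
3G: (3, 28) + (27, 54). λ = (54 - 28)/(27 - 3) ≡ 26/24 mod 61. 24⁻¹ ≡ 28 (mod 61) since 24·28 = 672 ≡ 1, so λ ≡ 57.
  x = λ² - 3 - 27 = 3249 - 30 ≡ 47; y = λ·(3 - 47) - 28 ≡ 26. → (47, 26)
4G: (47, 26) + (27, 54). λ = (54 - 26)/(27 - 47) ≡ 28/41 mod 61. 41⁻¹ ≡ 3 (mod 61) since 41·3 = 123 ≡ 1, so λ ≡ 23.
  x = λ² - 47 - 27 = 529 - 74 ≡ 28; y = λ·(47 - 28) - 26 ≡ 45. → (28, 45)
5G: (28, 45) + (27, 54). λ = (54 - 45)/(27 - 28) ≡ 9/60 mod 61. 60⁻¹ ≡ 60 (mod 61) since 60·60 = 3600 ≡ 1, so λ ≡ 52.
  x = λ² - 28 - 27 = 2704 - 55 ≡ 26; y = λ·(28 - 26) - 45 ≡ 59. → (26, 59)
6G: (26, 59) + (27, 54). λ = (54 - 59)/(27 - 26) ≡ 56/1 mod 61. 1⁻¹ ≡ 1 (mod 61) since 1·1 = 1 ≡ 1, so λ ≡ 56.
  x = λ² - 26 - 27 = 3136 - 53 ≡ 33; y = λ·(26 - 33) - 59 ≡ 37. → (33, 37)
7G: (33, 37) + (27, 54). λ = (54 - 37)/(27 - 33) ≡ 17/55 mod 61. 55⁻¹ ≡ 10 (mod 61) since 55·10 = 550 ≡ 1, so λ ≡ 48.
  x = λ² - 33 - 27 = 2304 - 60 ≡ 48; y = λ·(33 - 48) - 37 ≡ 36. → (48, 36)
8G: (48, 36) + (27, 54). λ = (54 - 36)/(27 - 48) ≡ 18/40 mod 61. 40⁻¹ ≡ 29 (mod 61) since 40·29 = 1160 ≡ 1, so λ ≡ 34.
  x = λ² - 48 - 27 = 1156 - 75 ≡ 44; y = λ·(48 - 44) - 36 ≡ 39. → (44, 39)
9G: (44, 39) + (27, 54). λ = (54 - 39)/(27 - 44) ≡ 15/44 mod 61. 44⁻¹ ≡ 43 (mod 61), so λ ≡ 35.
  x = λ² - 44 - 27 = 1225 - 71 ≡ 56; y = λ·(44 - 56) - 39 ≡ 29. → (56, 29)
10G: (56, 29) + (27, 54). λ = (54 - 29)/(27 - 56) ≡ 25/32 mod 61. 32⁻¹ ≡ 21 (mod 61) since 32·21 = 672 ≡ 1, so λ ≡ 37.
  x = λ² - 56 - 27 = 1369 - 83 ≡ 5; y = λ·(56 - 5) - 29 ≡ 28. → (5, 28)
11G: (5, 28) + (27, 54). λ = (54 - 28)/(27 - 5) ≡ 26/22 mod 61. 22⁻¹ ≡ 25 (mod 61), so λ ≡ 40.
  x = λ² - 5 - 27 = 1600 - 32 ≡ 43; y = λ·(5 - 43) - 28 ≡ 38. → (43, 38)
12G: (43, 38) + (27, 54). λ = (54 - 38)/(27 - 43) ≡ 16/45 mod 61. 45⁻¹ ≡ 19 (mod 61) since 45·19 = 855 ≡ 1, so λ ≡ 60.
  x = λ² - 43 - 27 = 3600 - 70 ≡ 53; y = λ·(43 - 53) - 38 ≡ 33. → (53, 33)

(53, 33)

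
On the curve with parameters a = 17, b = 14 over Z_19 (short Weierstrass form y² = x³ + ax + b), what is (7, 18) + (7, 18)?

(3, 15)

tangent at (7, 18): λ = (3·7² + 17)/(2·18) ≡ 12/17. 17⁻¹ ≡ 9 (mod 19), so λ ≡ 12·9 ≡ 13.
  x = λ² - 7 - 7 = 169 - 14 ≡ 3; y = λ·(7 - 3) - 18 ≡ 15. → (3, 15)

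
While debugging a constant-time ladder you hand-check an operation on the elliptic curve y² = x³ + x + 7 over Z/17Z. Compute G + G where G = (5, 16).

(6, 5)

tangent at (5, 16): λ = (3·5² + 1)/(2·16) ≡ 8/15. 15⁻¹ ≡ 8 (mod 17), so λ ≡ 8·8 ≡ 13.
  x = λ² - 5 - 5 = 169 - 10 ≡ 6; y = λ·(5 - 6) - 16 ≡ 5. → (6, 5)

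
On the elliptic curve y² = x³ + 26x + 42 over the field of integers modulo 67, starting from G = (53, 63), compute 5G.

(41, 9)

Double-and-add on 5 = (101)₂. Start with G = (53, 63) for the leading 1-bit.
double: tangent at (53, 63): λ = (3·53² + 26)/(2·63) ≡ 11/59. 59⁻¹ ≡ 25 (mod 67), so λ ≡ 11·25 ≡ 7.
  x = λ² - 53 - 53 = 49 - 106 ≡ 10; y = λ·(53 - 10) - 63 ≡ 37. → (10, 37)
double: tangent at (10, 37): λ = (3·10² + 26)/(2·37) ≡ 58/7. 7⁻¹ ≡ 48 (mod 67), so λ ≡ 58·48 ≡ 37.
  x = λ² - 10 - 10 = 1369 - 20 ≡ 9; y = λ·(10 - 9) - 37 ≡ 0. → (9, 0)
add G: (9, 0) + (53, 63). λ = (63 - 0)/(53 - 9) ≡ 63/44 mod 67. 44⁻¹ ≡ 32 (mod 67) since 44·32 = 1408 ≡ 1, so λ ≡ 6.
  x = λ² - 9 - 53 = 36 - 62 ≡ 41; y = λ·(9 - 41) - 0 ≡ 9. → (41, 9)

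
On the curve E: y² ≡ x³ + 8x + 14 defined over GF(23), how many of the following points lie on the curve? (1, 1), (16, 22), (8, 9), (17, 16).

(1, 1): 1² ≡ 1, rhs ≡ 0 → off.
(16, 22): 22² ≡ 1, rhs ≡ 6 → off.
(8, 9): 9² ≡ 12, rhs ≡ 15 → off.
(17, 16): 16² ≡ 3, rhs ≡ 3 → on.

1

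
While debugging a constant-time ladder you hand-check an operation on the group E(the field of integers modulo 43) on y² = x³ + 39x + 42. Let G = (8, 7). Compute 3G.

(21, 24)

Repeated addition: build up to 3G.
2G: tangent at (8, 7): λ = (3·8² + 39)/(2·7) ≡ 16/14. 14⁻¹ ≡ 40 (mod 43) since 14·40 = 560 ≡ 1, so λ ≡ 16·40 ≡ 38.
  x = λ² - 8 - 8 = 1444 - 16 ≡ 9; y = λ·(8 - 9) - 7 ≡ 41. → (9, 41)
3G: (9, 41) + (8, 7). λ = (7 - 41)/(8 - 9) ≡ 9/42 mod 43. 42⁻¹ ≡ 42 (mod 43), so λ ≡ 34.
  x = λ² - 9 - 8 = 1156 - 17 ≡ 21; y = λ·(9 - 21) - 41 ≡ 24. → (21, 24)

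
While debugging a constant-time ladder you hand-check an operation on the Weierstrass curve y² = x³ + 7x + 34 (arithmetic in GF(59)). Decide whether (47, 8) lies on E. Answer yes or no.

y² = 8² ≡ 5; x³ + 7x + 34 = 104186 ≡ 51 (mod 59). 5 ≠ 51.

no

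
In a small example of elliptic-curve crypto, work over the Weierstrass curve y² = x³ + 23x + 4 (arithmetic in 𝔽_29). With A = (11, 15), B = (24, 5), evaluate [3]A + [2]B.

First 3A:
Repeated addition: build up to 3A.
2A: tangent at (11, 15): λ = (3·11² + 23)/(2·15) ≡ 9/1. 1⁻¹ ≡ 1 (mod 29), so λ ≡ 9·1 ≡ 9.
  x = λ² - 11 - 11 = 81 - 22 ≡ 1; y = λ·(11 - 1) - 15 ≡ 17. → (1, 17)
3A: (1, 17) + (11, 15). λ = (15 - 17)/(11 - 1) ≡ 27/10 mod 29. 10⁻¹ ≡ 3 (mod 29), so λ ≡ 23.
  x = λ² - 1 - 11 = 529 - 12 ≡ 24; y = λ·(1 - 24) - 17 ≡ 5. → (24, 5)
3A = (24, 5).
Next 2B:
Repeated addition: build up to 2B.
2B: tangent at (24, 5): λ = (3·24² + 23)/(2·5) ≡ 11/10. 10⁻¹ ≡ 3 (mod 29), so λ ≡ 11·3 ≡ 4.
  x = λ² - 24 - 24 = 16 - 48 ≡ 26; y = λ·(24 - 26) - 5 ≡ 16. → (26, 16)
2B = (26, 16).
Finally 3A + 2B:
(24, 5) + (26, 16). λ = (16 - 5)/(26 - 24) ≡ 11/2 mod 29. 2⁻¹ ≡ 15 (mod 29), so λ ≡ 20.
  x = λ² - 24 - 26 = 400 - 50 ≡ 2; y = λ·(24 - 2) - 5 ≡ 0. → (2, 0)

(2, 0)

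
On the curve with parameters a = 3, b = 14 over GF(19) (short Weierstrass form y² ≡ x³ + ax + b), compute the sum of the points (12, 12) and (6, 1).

(12, 12) + (6, 1). λ = (1 - 12)/(6 - 12) ≡ 8/13 mod 19. 13⁻¹ ≡ 3 (mod 19) since 13·3 = 39 ≡ 1, so λ ≡ 5.
  x = λ² - 12 - 6 = 25 - 18 ≡ 7; y = λ·(12 - 7) - 12 ≡ 13. → (7, 13)

(7, 13)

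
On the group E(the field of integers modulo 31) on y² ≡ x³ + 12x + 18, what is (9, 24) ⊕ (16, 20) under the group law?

(9, 24) + (16, 20). λ = (20 - 24)/(16 - 9) ≡ 27/7 mod 31. 7⁻¹ ≡ 9 (mod 31), so λ ≡ 26.
  x = λ² - 9 - 16 = 676 - 25 ≡ 0; y = λ·(9 - 0) - 24 ≡ 24. → (0, 24)

(0, 24)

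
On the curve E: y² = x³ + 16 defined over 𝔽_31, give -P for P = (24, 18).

(24, 13)

-(24, 18) = (24, -18 mod 31) = (24, 13).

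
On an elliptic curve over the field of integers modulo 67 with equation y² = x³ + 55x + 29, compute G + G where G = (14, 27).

tangent at (14, 27): λ = (3·14² + 55)/(2·27) ≡ 40/54. 54⁻¹ ≡ 36 (mod 67), so λ ≡ 40·36 ≡ 33.
  x = λ² - 14 - 14 = 1089 - 28 ≡ 56; y = λ·(14 - 56) - 27 ≡ 61. → (56, 61)

(56, 61)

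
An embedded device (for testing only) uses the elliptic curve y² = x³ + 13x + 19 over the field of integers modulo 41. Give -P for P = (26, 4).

-(26, 4) = (26, -4 mod 41) = (26, 37).

(26, 37)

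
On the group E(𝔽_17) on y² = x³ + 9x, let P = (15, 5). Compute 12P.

Repeated addition: build up to 12P.
2P: tangent at (15, 5): λ = (3·15² + 9)/(2·5) ≡ 4/10. 10⁻¹ ≡ 12 (mod 17) since 10·12 = 120 ≡ 1, so λ ≡ 4·12 ≡ 14.
  x = λ² - 15 - 15 = 196 - 30 ≡ 13; y = λ·(15 - 13) - 5 ≡ 6. → (13, 6)
3P: (13, 6) + (15, 5). λ = (5 - 6)/(15 - 13) ≡ 16/2 mod 17. 2⁻¹ ≡ 9 (mod 17) since 2·9 = 18 ≡ 1, so λ ≡ 8.
  x = λ² - 13 - 15 = 64 - 28 ≡ 2; y = λ·(13 - 2) - 6 ≡ 14. → (2, 14)
4P: (2, 14) + (15, 5). λ = (5 - 14)/(15 - 2) ≡ 8/13 mod 17. 13⁻¹ ≡ 4 (mod 17) since 13·4 = 52 ≡ 1, so λ ≡ 15.
  x = λ² - 2 - 15 = 225 - 17 ≡ 4; y = λ·(2 - 4) - 14 ≡ 7. → (4, 7)
5P: (4, 7) + (15, 5). λ = (5 - 7)/(15 - 4) ≡ 15/11 mod 17. 11⁻¹ ≡ 14 (mod 17), so λ ≡ 6.
  x = λ² - 4 - 15 = 36 - 19 ≡ 0; y = λ·(4 - 0) - 7 ≡ 0. → (0, 0)
6P: (0, 0) + (15, 5). λ = (5 - 0)/(15 - 0) ≡ 5/15 mod 17. 15⁻¹ ≡ 8 (mod 17), so λ ≡ 6.
  x = λ² - 0 - 15 = 36 - 15 ≡ 4; y = λ·(0 - 4) - 0 ≡ 10. → (4, 10)
7P: (4, 10) + (15, 5). λ = (5 - 10)/(15 - 4) ≡ 12/11 mod 17. 11⁻¹ ≡ 14 (mod 17) since 11·14 = 154 ≡ 1, so λ ≡ 15.
  x = λ² - 4 - 15 = 225 - 19 ≡ 2; y = λ·(4 - 2) - 10 ≡ 3. → (2, 3)
8P: (2, 3) + (15, 5). λ = (5 - 3)/(15 - 2) ≡ 2/13 mod 17. 13⁻¹ ≡ 4 (mod 17), so λ ≡ 8.
  x = λ² - 2 - 15 = 64 - 17 ≡ 13; y = λ·(2 - 13) - 3 ≡ 11. → (13, 11)
9P: (13, 11) + (15, 5). λ = (5 - 11)/(15 - 13) ≡ 11/2 mod 17. 2⁻¹ ≡ 9 (mod 17) since 2·9 = 18 ≡ 1, so λ ≡ 14.
  x = λ² - 13 - 15 = 196 - 28 ≡ 15; y = λ·(13 - 15) - 11 ≡ 12. → (15, 12)
10P: (15, 12) + (15, 5): same x and y₁ ≡ -y₂, so the sum is 𝒪.
11P: 𝒪 + (15, 5) = (15, 5) (identity).
12P: tangent at (15, 5): λ = (3·15² + 9)/(2·5) ≡ 4/10. 10⁻¹ ≡ 12 (mod 17) since 10·12 = 120 ≡ 1, so λ ≡ 4·12 ≡ 14.
  x = λ² - 15 - 15 = 196 - 30 ≡ 13; y = λ·(15 - 13) - 5 ≡ 6. → (13, 6)

(13, 6)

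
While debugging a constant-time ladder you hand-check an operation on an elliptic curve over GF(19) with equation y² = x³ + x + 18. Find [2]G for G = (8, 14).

(1, 1)

tangent at (8, 14): λ = (3·8² + 1)/(2·14) ≡ 3/9. 9⁻¹ ≡ 17 (mod 19), so λ ≡ 3·17 ≡ 13.
  x = λ² - 8 - 8 = 169 - 16 ≡ 1; y = λ·(8 - 1) - 14 ≡ 1. → (1, 1)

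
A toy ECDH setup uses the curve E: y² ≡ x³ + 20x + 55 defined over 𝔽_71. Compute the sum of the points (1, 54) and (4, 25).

(1, 54) + (4, 25). λ = (25 - 54)/(4 - 1) ≡ 42/3 mod 71. 3⁻¹ ≡ 24 (mod 71), so λ ≡ 14.
  x = λ² - 1 - 4 = 196 - 5 ≡ 49; y = λ·(1 - 49) - 54 ≡ 55. → (49, 55)

(49, 55)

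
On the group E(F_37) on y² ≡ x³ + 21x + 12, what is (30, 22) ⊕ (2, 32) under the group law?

(30, 22) + (2, 32). λ = (32 - 22)/(2 - 30) ≡ 10/9 mod 37. 9⁻¹ ≡ 33 (mod 37), so λ ≡ 34.
  x = λ² - 30 - 2 = 1156 - 32 ≡ 14; y = λ·(30 - 14) - 22 ≡ 4. → (14, 4)

(14, 4)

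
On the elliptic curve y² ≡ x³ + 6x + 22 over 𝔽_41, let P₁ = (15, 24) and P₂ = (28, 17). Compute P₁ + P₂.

(15, 24) + (28, 17). λ = (17 - 24)/(28 - 15) ≡ 34/13 mod 41. 13⁻¹ ≡ 19 (mod 41) since 13·19 = 247 ≡ 1, so λ ≡ 31.
  x = λ² - 15 - 28 = 961 - 43 ≡ 16; y = λ·(15 - 16) - 24 ≡ 27. → (16, 27)

(16, 27)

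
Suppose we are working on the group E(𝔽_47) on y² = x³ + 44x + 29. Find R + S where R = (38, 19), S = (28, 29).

(38, 19) + (28, 29). λ = (29 - 19)/(28 - 38) ≡ 10/37 mod 47. 37⁻¹ ≡ 14 (mod 47), so λ ≡ 46.
  x = λ² - 38 - 28 = 2116 - 66 ≡ 29; y = λ·(38 - 29) - 19 ≡ 19. → (29, 19)

(29, 19)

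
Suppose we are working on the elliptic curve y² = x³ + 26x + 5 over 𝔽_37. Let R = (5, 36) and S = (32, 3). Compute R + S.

(12, 26)

(5, 36) + (32, 3). λ = (3 - 36)/(32 - 5) ≡ 4/27 mod 37. 27⁻¹ ≡ 11 (mod 37), so λ ≡ 7.
  x = λ² - 5 - 32 = 49 - 37 ≡ 12; y = λ·(5 - 12) - 36 ≡ 26. → (12, 26)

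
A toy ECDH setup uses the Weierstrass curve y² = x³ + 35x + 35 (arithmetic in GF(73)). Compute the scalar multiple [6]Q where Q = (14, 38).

Repeated addition: build up to 6Q.
2Q: tangent at (14, 38): λ = (3·14² + 35)/(2·38) ≡ 39/3. 3⁻¹ ≡ 49 (mod 73), so λ ≡ 39·49 ≡ 13.
  x = λ² - 14 - 14 = 169 - 28 ≡ 68; y = λ·(14 - 68) - 38 ≡ 63. → (68, 63)
3Q: (68, 63) + (14, 38). λ = (38 - 63)/(14 - 68) ≡ 48/19 mod 73. 19⁻¹ ≡ 50 (mod 73), so λ ≡ 64.
  x = λ² - 68 - 14 = 4096 - 82 ≡ 72; y = λ·(68 - 72) - 63 ≡ 46. → (72, 46)
4Q: (72, 46) + (14, 38). λ = (38 - 46)/(14 - 72) ≡ 65/15 mod 73. 15⁻¹ ≡ 39 (mod 73), so λ ≡ 53.
  x = λ² - 72 - 14 = 2809 - 86 ≡ 22; y = λ·(72 - 22) - 46 ≡ 49. → (22, 49)
5Q: (22, 49) + (14, 38). λ = (38 - 49)/(14 - 22) ≡ 62/65 mod 73. 65⁻¹ ≡ 9 (mod 73), so λ ≡ 47.
  x = λ² - 22 - 14 = 2209 - 36 ≡ 56; y = λ·(22 - 56) - 49 ≡ 32. → (56, 32)
6Q: (56, 32) + (14, 38). λ = (38 - 32)/(14 - 56) ≡ 6/31 mod 73. 31⁻¹ ≡ 33 (mod 73), so λ ≡ 52.
  x = λ² - 56 - 14 = 2704 - 70 ≡ 6; y = λ·(56 - 6) - 32 ≡ 13. → (6, 13)

(6, 13)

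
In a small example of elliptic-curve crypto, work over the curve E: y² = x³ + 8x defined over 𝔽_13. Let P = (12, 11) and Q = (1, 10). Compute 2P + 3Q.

First 2P:
Repeated addition: build up to 2P.
2P: tangent at (12, 11): λ = (3·12² + 8)/(2·11) ≡ 11/9. 9⁻¹ ≡ 3 (mod 13), so λ ≡ 11·3 ≡ 7.
  x = λ² - 12 - 12 = 49 - 24 ≡ 12; y = λ·(12 - 12) - 11 ≡ 2. → (12, 2)
2P = (12, 2).
Next 3Q:
Repeated addition: build up to 3Q.
2Q: tangent at (1, 10): λ = (3·1² + 8)/(2·10) ≡ 11/7. 7⁻¹ ≡ 2 (mod 13) since 7·2 = 14 ≡ 1, so λ ≡ 11·2 ≡ 9.
  x = λ² - 1 - 1 = 81 - 2 ≡ 1; y = λ·(1 - 1) - 10 ≡ 3. → (1, 3)
3Q: (1, 3) + (1, 10): same x and y₁ ≡ -y₂, so the sum is 𝒪.
3Q = 𝒪.
Finally 2P + 3Q:
(12, 2) + 𝒪 = (12, 2) (identity).

(12, 2)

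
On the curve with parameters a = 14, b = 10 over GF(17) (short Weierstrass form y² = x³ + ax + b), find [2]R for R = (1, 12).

(15, 5)

tangent at (1, 12): λ = (3·1² + 14)/(2·12) ≡ 0/7. 7⁻¹ ≡ 5 (mod 17) since 7·5 = 35 ≡ 1, so λ ≡ 0·5 ≡ 0.
  x = λ² - 1 - 1 = 0 - 2 ≡ 15; y = λ·(1 - 15) - 12 ≡ 5. → (15, 5)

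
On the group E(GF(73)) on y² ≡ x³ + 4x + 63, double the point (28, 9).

(66, 38)

tangent at (28, 9): λ = (3·28² + 4)/(2·9) ≡ 20/18. 18⁻¹ ≡ 69 (mod 73) since 18·69 = 1242 ≡ 1, so λ ≡ 20·69 ≡ 66.
  x = λ² - 28 - 28 = 4356 - 56 ≡ 66; y = λ·(28 - 66) - 9 ≡ 38. → (66, 38)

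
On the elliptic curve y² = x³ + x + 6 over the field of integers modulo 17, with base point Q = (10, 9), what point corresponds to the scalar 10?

(5, 0)

Repeated addition: build up to 10Q.
2Q: tangent at (10, 9): λ = (3·10² + 1)/(2·9) ≡ 12/1. 1⁻¹ ≡ 1 (mod 17), so λ ≡ 12·1 ≡ 12.
  x = λ² - 10 - 10 = 144 - 20 ≡ 5; y = λ·(10 - 5) - 9 ≡ 0. → (5, 0)
3Q: (5, 0) + (10, 9). λ = (9 - 0)/(10 - 5) ≡ 9/5 mod 17. 5⁻¹ ≡ 7 (mod 17), so λ ≡ 12.
  x = λ² - 5 - 10 = 144 - 15 ≡ 10; y = λ·(5 - 10) - 0 ≡ 8. → (10, 8)
4Q: (10, 8) + (10, 9): same x and y₁ ≡ -y₂, so the sum is O.
5Q: O + (10, 9) = (10, 9) (identity).
6Q: tangent at (10, 9): λ = (3·10² + 1)/(2·9) ≡ 12/1. 1⁻¹ ≡ 1 (mod 17) since 1·1 = 1 ≡ 1, so λ ≡ 12·1 ≡ 12.
  x = λ² - 10 - 10 = 144 - 20 ≡ 5; y = λ·(10 - 5) - 9 ≡ 0. → (5, 0)
7Q: (5, 0) + (10, 9). λ = (9 - 0)/(10 - 5) ≡ 9/5 mod 17. 5⁻¹ ≡ 7 (mod 17) since 5·7 = 35 ≡ 1, so λ ≡ 12.
  x = λ² - 5 - 10 = 144 - 15 ≡ 10; y = λ·(5 - 10) - 0 ≡ 8. → (10, 8)
8Q: (10, 8) + (10, 9): same x and y₁ ≡ -y₂, so the sum is O.
9Q: O + (10, 9) = (10, 9) (identity).
10Q: tangent at (10, 9): λ = (3·10² + 1)/(2·9) ≡ 12/1. 1⁻¹ ≡ 1 (mod 17) since 1·1 = 1 ≡ 1, so λ ≡ 12·1 ≡ 12.
  x = λ² - 10 - 10 = 144 - 20 ≡ 5; y = λ·(10 - 5) - 9 ≡ 0. → (5, 0)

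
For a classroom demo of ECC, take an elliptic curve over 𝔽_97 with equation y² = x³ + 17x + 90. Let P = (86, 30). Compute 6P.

Repeated addition: build up to 6P.
2P: tangent at (86, 30): λ = (3·86² + 17)/(2·30) ≡ 89/60. 60⁻¹ ≡ 76 (mod 97), so λ ≡ 89·76 ≡ 71.
  x = λ² - 86 - 86 = 5041 - 172 ≡ 19; y = λ·(86 - 19) - 30 ≡ 71. → (19, 71)
3P: (19, 71) + (86, 30). λ = (30 - 71)/(86 - 19) ≡ 56/67 mod 97. 67⁻¹ ≡ 42 (mod 97) since 67·42 = 2814 ≡ 1, so λ ≡ 24.
  x = λ² - 19 - 86 = 576 - 105 ≡ 83; y = λ·(19 - 83) - 71 ≡ 42. → (83, 42)
4P: (83, 42) + (86, 30). λ = (30 - 42)/(86 - 83) ≡ 85/3 mod 97. 3⁻¹ ≡ 65 (mod 97) since 3·65 = 195 ≡ 1, so λ ≡ 93.
  x = λ² - 83 - 86 = 8649 - 169 ≡ 41; y = λ·(83 - 41) - 42 ≡ 81. → (41, 81)
5P: (41, 81) + (86, 30). λ = (30 - 81)/(86 - 41) ≡ 46/45 mod 97. 45⁻¹ ≡ 69 (mod 97) since 45·69 = 3105 ≡ 1, so λ ≡ 70.
  x = λ² - 41 - 86 = 4900 - 127 ≡ 20; y = λ·(41 - 20) - 81 ≡ 31. → (20, 31)
6P: (20, 31) + (86, 30). λ = (30 - 31)/(86 - 20) ≡ 96/66 mod 97. 66⁻¹ ≡ 25 (mod 97) since 66·25 = 1650 ≡ 1, so λ ≡ 72.
  x = λ² - 20 - 86 = 5184 - 106 ≡ 34; y = λ·(20 - 34) - 31 ≡ 28. → (34, 28)

(34, 28)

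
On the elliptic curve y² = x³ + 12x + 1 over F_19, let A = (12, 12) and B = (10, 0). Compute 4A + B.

First 4A:
Double-and-add on 4 = (100)₂. Start with A = (12, 12) for the leading 1-bit.
double: tangent at (12, 12): λ = (3·12² + 12)/(2·12) ≡ 7/5. 5⁻¹ ≡ 4 (mod 19), so λ ≡ 7·4 ≡ 9.
  x = λ² - 12 - 12 = 81 - 24 ≡ 0; y = λ·(12 - 0) - 12 ≡ 1. → (0, 1)
double: tangent at (0, 1): λ = (3·0² + 12)/(2·1) ≡ 12/2. 2⁻¹ ≡ 10 (mod 19), so λ ≡ 12·10 ≡ 6.
  x = λ² - 0 - 0 = 36 - 0 ≡ 17; y = λ·(0 - 17) - 1 ≡ 11. → (17, 11)
4A = (17, 11).
Finally 4A + B:
(17, 11) + (10, 0). λ = (0 - 11)/(10 - 17) ≡ 8/12 mod 19. 12⁻¹ ≡ 8 (mod 19), so λ ≡ 7.
  x = λ² - 17 - 10 = 49 - 27 ≡ 3; y = λ·(17 - 3) - 11 ≡ 11. → (3, 11)

(3, 11)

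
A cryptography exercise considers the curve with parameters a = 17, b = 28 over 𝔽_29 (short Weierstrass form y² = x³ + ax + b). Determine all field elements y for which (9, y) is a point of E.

none

x³ + 17x + 28 = 910 ≡ 11 (mod 29).
11 is a non-residue mod 29; no y exists.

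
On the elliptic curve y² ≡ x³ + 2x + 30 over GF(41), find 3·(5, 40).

(32, 12)

Write G = (5, 40).
Repeated addition: build up to 3G.
2G: tangent at (5, 40): λ = (3·5² + 2)/(2·40) ≡ 36/39. 39⁻¹ ≡ 20 (mod 41) since 39·20 = 780 ≡ 1, so λ ≡ 36·20 ≡ 23.
  x = λ² - 5 - 5 = 529 - 10 ≡ 27; y = λ·(5 - 27) - 40 ≡ 28. → (27, 28)
3G: (27, 28) + (5, 40). λ = (40 - 28)/(5 - 27) ≡ 12/19 mod 41. 19⁻¹ ≡ 13 (mod 41) since 19·13 = 247 ≡ 1, so λ ≡ 33.
  x = λ² - 27 - 5 = 1089 - 32 ≡ 32; y = λ·(27 - 32) - 28 ≡ 12. → (32, 12)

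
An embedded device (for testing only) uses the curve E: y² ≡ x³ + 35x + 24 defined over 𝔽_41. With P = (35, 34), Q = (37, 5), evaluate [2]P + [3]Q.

(23, 9)

First 2P:
Repeated addition: build up to 2P.
2P: tangent at (35, 34): λ = (3·35² + 35)/(2·34) ≡ 20/27. 27⁻¹ ≡ 38 (mod 41), so λ ≡ 20·38 ≡ 22.
  x = λ² - 35 - 35 = 484 - 70 ≡ 4; y = λ·(35 - 4) - 34 ≡ 33. → (4, 33)
2P = (4, 33).
Next 3Q:
Repeated addition: build up to 3Q.
2Q: tangent at (37, 5): λ = (3·37² + 35)/(2·5) ≡ 1/10. 10⁻¹ ≡ 37 (mod 41), so λ ≡ 1·37 ≡ 37.
  x = λ² - 37 - 37 = 1369 - 74 ≡ 24; y = λ·(37 - 24) - 5 ≡ 25. → (24, 25)
3Q: (24, 25) + (37, 5). λ = (5 - 25)/(37 - 24) ≡ 21/13 mod 41. 13⁻¹ ≡ 19 (mod 41), so λ ≡ 30.
  x = λ² - 24 - 37 = 900 - 61 ≡ 19; y = λ·(24 - 19) - 25 ≡ 2. → (19, 2)
3Q = (19, 2).
Finally 2P + 3Q:
(4, 33) + (19, 2). λ = (2 - 33)/(19 - 4) ≡ 10/15 mod 41. 15⁻¹ ≡ 11 (mod 41) since 15·11 = 165 ≡ 1, so λ ≡ 28.
  x = λ² - 4 - 19 = 784 - 23 ≡ 23; y = λ·(4 - 23) - 33 ≡ 9. → (23, 9)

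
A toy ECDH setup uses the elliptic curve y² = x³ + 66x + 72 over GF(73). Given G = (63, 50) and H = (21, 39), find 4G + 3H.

First 4G:
Repeated addition: build up to 4G.
2G: tangent at (63, 50): λ = (3·63² + 66)/(2·50) ≡ 1/27. 27⁻¹ ≡ 46 (mod 73), so λ ≡ 1·46 ≡ 46.
  x = λ² - 63 - 63 = 2116 - 126 ≡ 19; y = λ·(63 - 19) - 50 ≡ 3. → (19, 3)
3G: (19, 3) + (63, 50). λ = (50 - 3)/(63 - 19) ≡ 47/44 mod 73. 44⁻¹ ≡ 5 (mod 73), so λ ≡ 16.
  x = λ² - 19 - 63 = 256 - 82 ≡ 28; y = λ·(19 - 28) - 3 ≡ 72. → (28, 72)
4G: (28, 72) + (63, 50). λ = (50 - 72)/(63 - 28) ≡ 51/35 mod 73. 35⁻¹ ≡ 48 (mod 73) since 35·48 = 1680 ≡ 1, so λ ≡ 39.
  x = λ² - 28 - 63 = 1521 - 91 ≡ 43; y = λ·(28 - 43) - 72 ≡ 0. → (43, 0)
4G = (43, 0).
Next 3H:
Repeated addition: build up to 3H.
2H: tangent at (21, 39): λ = (3·21² + 66)/(2·39) ≡ 2/5. 5⁻¹ ≡ 44 (mod 73) since 5·44 = 220 ≡ 1, so λ ≡ 2·44 ≡ 15.
  x = λ² - 21 - 21 = 225 - 42 ≡ 37; y = λ·(21 - 37) - 39 ≡ 13. → (37, 13)
3H: (37, 13) + (21, 39). λ = (39 - 13)/(21 - 37) ≡ 26/57 mod 73. 57⁻¹ ≡ 41 (mod 73), so λ ≡ 44.
  x = λ² - 37 - 21 = 1936 - 58 ≡ 53; y = λ·(37 - 53) - 13 ≡ 13. → (53, 13)
3H = (53, 13).
Finally 4G + 3H:
(43, 0) + (53, 13). λ = (13 - 0)/(53 - 43) ≡ 13/10 mod 73. 10⁻¹ ≡ 22 (mod 73), so λ ≡ 67.
  x = λ² - 43 - 53 = 4489 - 96 ≡ 13; y = λ·(43 - 13) - 0 ≡ 39. → (13, 39)

(13, 39)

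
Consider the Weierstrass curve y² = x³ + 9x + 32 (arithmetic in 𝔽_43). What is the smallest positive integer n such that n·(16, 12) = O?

2P: tangent at (16, 12): λ = (3·16² + 9)/(2·12) ≡ 3/24. 24⁻¹ ≡ 9 (mod 43), so λ ≡ 3·9 ≡ 27.
  x = λ² - 16 - 16 = 729 - 32 ≡ 9; y = λ·(16 - 9) - 12 ≡ 5. → (9, 5)
3P: (9, 5) + (16, 12). λ = (12 - 5)/(16 - 9) ≡ 7/7 mod 43. 7⁻¹ ≡ 37 (mod 43) since 7·37 = 259 ≡ 1, so λ ≡ 1.
  x = λ² - 9 - 16 = 1 - 25 ≡ 19; y = λ·(9 - 19) - 5 ≡ 28. → (19, 28)
4P: (19, 28) + (16, 12). λ = (12 - 28)/(16 - 19) ≡ 27/40 mod 43. 40⁻¹ ≡ 14 (mod 43), so λ ≡ 34.
  x = λ² - 19 - 16 = 1156 - 35 ≡ 3; y = λ·(19 - 3) - 28 ≡ 0. → (3, 0)
5P: (3, 0) + (16, 12). λ = (12 - 0)/(16 - 3) ≡ 12/13 mod 43. 13⁻¹ ≡ 10 (mod 43), so λ ≡ 34.
  x = λ² - 3 - 16 = 1156 - 19 ≡ 19; y = λ·(3 - 19) - 0 ≡ 15. → (19, 15)
6P: (19, 15) + (16, 12). λ = (12 - 15)/(16 - 19) ≡ 40/40 mod 43. 40⁻¹ ≡ 14 (mod 43) since 40·14 = 560 ≡ 1, so λ ≡ 1.
  x = λ² - 19 - 16 = 1 - 35 ≡ 9; y = λ·(19 - 9) - 15 ≡ 38. → (9, 38)
7P: (9, 38) + (16, 12). λ = (12 - 38)/(16 - 9) ≡ 17/7 mod 43. 7⁻¹ ≡ 37 (mod 43) since 7·37 = 259 ≡ 1, so λ ≡ 27.
  x = λ² - 9 - 16 = 729 - 25 ≡ 16; y = λ·(9 - 16) - 38 ≡ 31. → (16, 31)
8P: (16, 31) + (16, 12): same x and y₁ ≡ -y₂, so the sum is O.
8P = O, so the order is 8.

8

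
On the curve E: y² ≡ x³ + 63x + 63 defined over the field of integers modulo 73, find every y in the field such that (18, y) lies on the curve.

x³ + 63x + 63 = 7029 ≡ 21 (mod 73).
21 is a non-residue mod 73; no y exists.

none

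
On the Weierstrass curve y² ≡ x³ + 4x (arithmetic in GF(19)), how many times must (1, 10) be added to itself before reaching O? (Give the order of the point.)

2P: tangent at (1, 10): λ = (3·1² + 4)/(2·10) ≡ 7/1. 1⁻¹ ≡ 1 (mod 19), so λ ≡ 7·1 ≡ 7.
  x = λ² - 1 - 1 = 49 - 2 ≡ 9; y = λ·(1 - 9) - 10 ≡ 10. → (9, 10)
3P: (9, 10) + (1, 10). λ = (10 - 10)/(1 - 9) ≡ 0/11 mod 19. 11⁻¹ ≡ 7 (mod 19) since 11·7 = 77 ≡ 1, so λ ≡ 0.
  x = λ² - 9 - 1 = 0 - 10 ≡ 9; y = λ·(9 - 9) - 10 ≡ 9. → (9, 9)
4P: (9, 9) + (1, 10). λ = (10 - 9)/(1 - 9) ≡ 1/11 mod 19. 11⁻¹ ≡ 7 (mod 19), so λ ≡ 7.
  x = λ² - 9 - 1 = 49 - 10 ≡ 1; y = λ·(9 - 1) - 9 ≡ 9. → (1, 9)
5P: (1, 9) + (1, 10): same x and y₁ ≡ -y₂, so the sum is O.
5P = O, so the order is 5.

5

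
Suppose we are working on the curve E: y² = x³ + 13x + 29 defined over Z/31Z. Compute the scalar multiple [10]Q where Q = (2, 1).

(13, 16)

Repeated addition: build up to 10Q.
2Q: tangent at (2, 1): λ = (3·2² + 13)/(2·1) ≡ 25/2. 2⁻¹ ≡ 16 (mod 31) since 2·16 = 32 ≡ 1, so λ ≡ 25·16 ≡ 28.
  x = λ² - 2 - 2 = 784 - 4 ≡ 5; y = λ·(2 - 5) - 1 ≡ 8. → (5, 8)
3Q: (5, 8) + (2, 1). λ = (1 - 8)/(2 - 5) ≡ 24/28 mod 31. 28⁻¹ ≡ 10 (mod 31), so λ ≡ 23.
  x = λ² - 5 - 2 = 529 - 7 ≡ 26; y = λ·(5 - 26) - 8 ≡ 5. → (26, 5)
4Q: (26, 5) + (2, 1). λ = (1 - 5)/(2 - 26) ≡ 27/7 mod 31. 7⁻¹ ≡ 9 (mod 31) since 7·9 = 63 ≡ 1, so λ ≡ 26.
  x = λ² - 26 - 2 = 676 - 28 ≡ 28; y = λ·(26 - 28) - 5 ≡ 5. → (28, 5)
5Q: (28, 5) + (2, 1). λ = (1 - 5)/(2 - 28) ≡ 27/5 mod 31. 5⁻¹ ≡ 25 (mod 31) since 5·25 = 125 ≡ 1, so λ ≡ 24.
  x = λ² - 28 - 2 = 576 - 30 ≡ 19; y = λ·(28 - 19) - 5 ≡ 25. → (19, 25)
6Q: (19, 25) + (2, 1). λ = (1 - 25)/(2 - 19) ≡ 7/14 mod 31. 14⁻¹ ≡ 20 (mod 31), so λ ≡ 16.
  x = λ² - 19 - 2 = 256 - 21 ≡ 18; y = λ·(19 - 18) - 25 ≡ 22. → (18, 22)
7Q: (18, 22) + (2, 1). λ = (1 - 22)/(2 - 18) ≡ 10/15 mod 31. 15⁻¹ ≡ 29 (mod 31) since 15·29 = 435 ≡ 1, so λ ≡ 11.
  x = λ² - 18 - 2 = 121 - 20 ≡ 8; y = λ·(18 - 8) - 22 ≡ 26. → (8, 26)
8Q: (8, 26) + (2, 1). λ = (1 - 26)/(2 - 8) ≡ 6/25 mod 31. 25⁻¹ ≡ 5 (mod 31) since 25·5 = 125 ≡ 1, so λ ≡ 30.
  x = λ² - 8 - 2 = 900 - 10 ≡ 22; y = λ·(8 - 22) - 26 ≡ 19. → (22, 19)
9Q: (22, 19) + (2, 1). λ = (1 - 19)/(2 - 22) ≡ 13/11 mod 31. 11⁻¹ ≡ 17 (mod 31), so λ ≡ 4.
  x = λ² - 22 - 2 = 16 - 24 ≡ 23; y = λ·(22 - 23) - 19 ≡ 8. → (23, 8)
10Q: (23, 8) + (2, 1). λ = (1 - 8)/(2 - 23) ≡ 24/10 mod 31. 10⁻¹ ≡ 28 (mod 31), so λ ≡ 21.
  x = λ² - 23 - 2 = 441 - 25 ≡ 13; y = λ·(23 - 13) - 8 ≡ 16. → (13, 16)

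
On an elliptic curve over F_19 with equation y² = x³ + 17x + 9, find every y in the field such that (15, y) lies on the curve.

x³ + 17x + 9 = 3639 ≡ 10 (mod 19).
10 is a non-residue mod 19; no y exists.

none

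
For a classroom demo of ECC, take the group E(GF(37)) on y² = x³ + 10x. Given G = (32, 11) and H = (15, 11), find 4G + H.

(5, 8)

First 4G:
Repeated addition: build up to 4G.
2G: tangent at (32, 11): λ = (3·32² + 10)/(2·11) ≡ 11/22. 22⁻¹ ≡ 32 (mod 37) since 22·32 = 704 ≡ 1, so λ ≡ 11·32 ≡ 19.
  x = λ² - 32 - 32 = 361 - 64 ≡ 1; y = λ·(32 - 1) - 11 ≡ 23. → (1, 23)
3G: (1, 23) + (32, 11). λ = (11 - 23)/(32 - 1) ≡ 25/31 mod 37. 31⁻¹ ≡ 6 (mod 37) since 31·6 = 186 ≡ 1, so λ ≡ 2.
  x = λ² - 1 - 32 = 4 - 33 ≡ 8; y = λ·(1 - 8) - 23 ≡ 0. → (8, 0)
4G: (8, 0) + (32, 11). λ = (11 - 0)/(32 - 8) ≡ 11/24 mod 37. 24⁻¹ ≡ 17 (mod 37), so λ ≡ 2.
  x = λ² - 8 - 32 = 4 - 40 ≡ 1; y = λ·(8 - 1) - 0 ≡ 14. → (1, 14)
4G = (1, 14).
Finally 4G + H:
(1, 14) + (15, 11). λ = (11 - 14)/(15 - 1) ≡ 34/14 mod 37. 14⁻¹ ≡ 8 (mod 37), so λ ≡ 13.
  x = λ² - 1 - 15 = 169 - 16 ≡ 5; y = λ·(1 - 5) - 14 ≡ 8. → (5, 8)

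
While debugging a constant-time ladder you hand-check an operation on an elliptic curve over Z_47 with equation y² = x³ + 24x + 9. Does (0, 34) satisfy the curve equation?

y² = 34² ≡ 28; x³ + 24x + 9 = 9 ≡ 9 (mod 47). 28 ≠ 9.

no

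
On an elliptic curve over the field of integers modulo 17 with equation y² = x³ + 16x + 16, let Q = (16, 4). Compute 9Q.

(12, 7)

Double-and-add on 9 = (1001)₂. Start with Q = (16, 4) for the leading 1-bit.
double: tangent at (16, 4): λ = (3·16² + 16)/(2·4) ≡ 2/8. 8⁻¹ ≡ 15 (mod 17), so λ ≡ 2·15 ≡ 13.
  x = λ² - 16 - 16 = 169 - 32 ≡ 1; y = λ·(16 - 1) - 4 ≡ 4. → (1, 4)
double: tangent at (1, 4): λ = (3·1² + 16)/(2·4) ≡ 2/8. 8⁻¹ ≡ 15 (mod 17), so λ ≡ 2·15 ≡ 13.
  x = λ² - 1 - 1 = 169 - 2 ≡ 14; y = λ·(1 - 14) - 4 ≡ 14. → (14, 14)
double: tangent at (14, 14): λ = (3·14² + 16)/(2·14) ≡ 9/11. 11⁻¹ ≡ 14 (mod 17) since 11·14 = 154 ≡ 1, so λ ≡ 9·14 ≡ 7.
  x = λ² - 14 - 14 = 49 - 28 ≡ 4; y = λ·(14 - 4) - 14 ≡ 5. → (4, 5)
add Q: (4, 5) + (16, 4). λ = (4 - 5)/(16 - 4) ≡ 16/12 mod 17. 12⁻¹ ≡ 10 (mod 17), so λ ≡ 7.
  x = λ² - 4 - 16 = 49 - 20 ≡ 12; y = λ·(4 - 12) - 5 ≡ 7. → (12, 7)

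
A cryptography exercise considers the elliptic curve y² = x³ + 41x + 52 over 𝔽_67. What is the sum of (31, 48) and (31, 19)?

O

The two points share x = 31 and their y-coordinates satisfy 48 + 19 ≡ 0 (mod 67), so they are inverses. Their sum is 𝒪.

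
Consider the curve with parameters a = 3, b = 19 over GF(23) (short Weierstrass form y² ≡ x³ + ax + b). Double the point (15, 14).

tangent at (15, 14): λ = (3·15² + 3)/(2·14) ≡ 11/5. 5⁻¹ ≡ 14 (mod 23) since 5·14 = 70 ≡ 1, so λ ≡ 11·14 ≡ 16.
  x = λ² - 15 - 15 = 256 - 30 ≡ 19; y = λ·(15 - 19) - 14 ≡ 14. → (19, 14)

(19, 14)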